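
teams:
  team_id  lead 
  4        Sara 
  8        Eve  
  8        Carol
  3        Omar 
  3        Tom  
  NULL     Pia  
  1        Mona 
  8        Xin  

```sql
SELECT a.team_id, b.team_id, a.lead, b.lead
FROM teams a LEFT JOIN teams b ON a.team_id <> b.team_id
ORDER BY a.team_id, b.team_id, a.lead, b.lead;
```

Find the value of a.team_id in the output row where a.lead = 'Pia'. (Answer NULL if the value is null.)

NULL

LEFT JOIN keeps every row from `teams a`; unmatched rows get NULL for `teams b`'s columns.
Matching on a.team_id <> b.team_id. A NULL in a compared column never satisfies the condition.
Matched pairs: 34; unmatched a rows kept: 1.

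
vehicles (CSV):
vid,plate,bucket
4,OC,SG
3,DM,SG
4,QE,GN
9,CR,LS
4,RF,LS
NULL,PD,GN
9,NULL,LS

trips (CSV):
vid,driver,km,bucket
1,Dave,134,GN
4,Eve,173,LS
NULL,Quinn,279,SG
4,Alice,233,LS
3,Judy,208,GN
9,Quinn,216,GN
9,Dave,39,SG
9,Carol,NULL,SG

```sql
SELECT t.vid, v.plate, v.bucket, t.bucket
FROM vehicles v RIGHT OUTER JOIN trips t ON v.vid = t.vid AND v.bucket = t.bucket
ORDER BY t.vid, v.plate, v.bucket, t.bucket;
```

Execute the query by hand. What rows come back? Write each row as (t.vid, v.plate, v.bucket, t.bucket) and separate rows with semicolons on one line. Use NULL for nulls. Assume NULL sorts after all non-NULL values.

(1, NULL, NULL, GN); (3, NULL, NULL, GN); (4, RF, LS, LS); (4, RF, LS, LS); (9, NULL, NULL, GN); (9, NULL, NULL, SG); (9, NULL, NULL, SG); (NULL, NULL, NULL, SG)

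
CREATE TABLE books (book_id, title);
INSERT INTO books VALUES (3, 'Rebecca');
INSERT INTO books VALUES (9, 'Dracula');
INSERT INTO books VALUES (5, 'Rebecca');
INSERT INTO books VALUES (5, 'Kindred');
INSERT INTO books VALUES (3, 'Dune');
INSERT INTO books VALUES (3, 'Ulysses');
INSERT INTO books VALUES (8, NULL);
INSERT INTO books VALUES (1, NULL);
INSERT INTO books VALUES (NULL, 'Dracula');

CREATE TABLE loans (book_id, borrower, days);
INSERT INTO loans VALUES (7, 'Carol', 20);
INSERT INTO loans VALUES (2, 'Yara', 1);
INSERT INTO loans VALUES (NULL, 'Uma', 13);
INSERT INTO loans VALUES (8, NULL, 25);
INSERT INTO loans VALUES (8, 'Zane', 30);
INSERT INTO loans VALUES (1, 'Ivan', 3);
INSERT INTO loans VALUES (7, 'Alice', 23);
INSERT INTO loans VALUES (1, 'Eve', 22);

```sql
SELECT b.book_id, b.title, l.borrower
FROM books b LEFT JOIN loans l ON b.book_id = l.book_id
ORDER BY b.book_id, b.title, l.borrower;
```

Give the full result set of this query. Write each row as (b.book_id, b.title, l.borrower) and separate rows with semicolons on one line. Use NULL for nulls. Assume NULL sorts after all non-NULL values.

(1, NULL, Eve); (1, NULL, Ivan); (3, Dune, NULL); (3, Rebecca, NULL); (3, Ulysses, NULL); (5, Kindred, NULL); (5, Rebecca, NULL); (8, NULL, Zane); (8, NULL, NULL); (9, Dracula, NULL); (NULL, Dracula, NULL)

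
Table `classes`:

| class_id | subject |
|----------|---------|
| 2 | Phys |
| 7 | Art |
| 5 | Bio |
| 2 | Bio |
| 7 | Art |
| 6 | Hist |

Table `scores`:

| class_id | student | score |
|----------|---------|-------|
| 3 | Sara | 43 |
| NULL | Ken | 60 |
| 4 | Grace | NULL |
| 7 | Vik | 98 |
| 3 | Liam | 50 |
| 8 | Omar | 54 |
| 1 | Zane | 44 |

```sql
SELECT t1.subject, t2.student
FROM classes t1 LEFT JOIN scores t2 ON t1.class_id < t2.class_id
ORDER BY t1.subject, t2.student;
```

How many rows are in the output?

LEFT JOIN keeps every row from `classes`; unmatched rows get NULL for `scores`'s columns.
Matching on t1.class_id < t2.class_id. A NULL in a compared column never satisfies the condition.
- t1[0] class_id=2 → 5 match(es) in t2 → 5 row(s).
- t1[1] class_id=7 → 1 match(es) in t2 → 1 row(s).
- t1[2] class_id=5 → 2 match(es) in t2 → 2 row(s).
- t1[3] class_id=2 → 5 match(es) in t2 → 5 row(s).
- t1[4] class_id=7 → 1 match(es) in t2 → 1 row(s).
- t1[5] class_id=6 → 2 match(es) in t2 → 2 row(s).
Total: 16 rows.

16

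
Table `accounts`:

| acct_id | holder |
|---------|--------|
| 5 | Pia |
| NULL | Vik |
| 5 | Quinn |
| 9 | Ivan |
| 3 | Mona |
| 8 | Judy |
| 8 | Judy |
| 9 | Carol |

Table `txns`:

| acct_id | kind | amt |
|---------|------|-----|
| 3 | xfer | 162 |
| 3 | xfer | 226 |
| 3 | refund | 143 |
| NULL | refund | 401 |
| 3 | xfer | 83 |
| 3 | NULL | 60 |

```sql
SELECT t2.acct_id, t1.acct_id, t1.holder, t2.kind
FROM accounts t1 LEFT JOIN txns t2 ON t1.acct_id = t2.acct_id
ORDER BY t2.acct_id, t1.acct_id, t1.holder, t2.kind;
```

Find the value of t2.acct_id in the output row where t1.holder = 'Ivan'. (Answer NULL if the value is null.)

NULL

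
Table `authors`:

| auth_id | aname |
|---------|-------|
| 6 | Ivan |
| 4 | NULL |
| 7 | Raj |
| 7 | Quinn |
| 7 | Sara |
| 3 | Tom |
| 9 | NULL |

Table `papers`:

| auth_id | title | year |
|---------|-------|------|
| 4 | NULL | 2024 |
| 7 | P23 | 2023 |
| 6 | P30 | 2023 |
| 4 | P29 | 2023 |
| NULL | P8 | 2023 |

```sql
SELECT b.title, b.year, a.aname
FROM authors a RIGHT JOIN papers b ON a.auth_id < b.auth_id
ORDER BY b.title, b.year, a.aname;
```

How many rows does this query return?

RIGHT JOIN keeps every row from `papers`; unmatched rows get NULL for `authors`'s columns.
Matching on a.auth_id < b.auth_id. A NULL in a compared column never satisfies the condition.
Matched pairs: 7; unmatched b rows kept: 1.
Total: 7 matched + 1 padded = 8 rows.

8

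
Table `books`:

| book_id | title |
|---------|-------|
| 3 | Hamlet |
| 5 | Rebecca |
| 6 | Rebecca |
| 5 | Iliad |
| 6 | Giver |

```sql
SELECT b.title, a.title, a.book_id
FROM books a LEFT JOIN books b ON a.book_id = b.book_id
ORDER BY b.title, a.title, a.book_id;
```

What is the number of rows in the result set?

LEFT JOIN keeps every row from `books a`; unmatched rows get NULL for `books b`'s columns.
Matching on a.book_id = b.book_id.
- book_id=3: 1 matching b row(s), so 1 row(s) emitted.
- book_id=5: 2 matching b row(s), so 2 row(s) emitted.
- book_id=6: 2 matching b row(s), so 2 row(s) emitted.
- book_id=5: 2 matching b row(s), so 2 row(s) emitted.
- book_id=6: 2 matching b row(s), so 2 row(s) emitted.
Total: 9 rows.

9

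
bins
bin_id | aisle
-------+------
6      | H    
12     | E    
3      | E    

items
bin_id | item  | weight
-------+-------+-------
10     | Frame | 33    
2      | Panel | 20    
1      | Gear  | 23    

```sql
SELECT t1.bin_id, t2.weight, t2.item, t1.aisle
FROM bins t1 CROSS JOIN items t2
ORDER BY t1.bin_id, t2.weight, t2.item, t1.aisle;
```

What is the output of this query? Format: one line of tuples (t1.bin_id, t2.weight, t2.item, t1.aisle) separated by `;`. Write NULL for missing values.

CROSS JOIN pairs every row of `bins` with every row of `items`: 3 × 3 = 9 rows.
After projecting and ordering:
t1.bin_id | t2.weight | t2.item | t1.aisle
3 | 20 | Panel | E
3 | 23 | Gear | E
3 | 33 | Frame | E
6 | 20 | Panel | H
6 | 23 | Gear | H
6 | 33 | Frame | H
12 | 20 | Panel | E
12 | 23 | Gear | E
12 | 33 | Frame | E

(3, 20, Panel, E); (3, 23, Gear, E); (3, 33, Frame, E); (6, 20, Panel, H); (6, 23, Gear, H); (6, 33, Frame, H); (12, 20, Panel, E); (12, 23, Gear, E); (12, 33, Frame, E)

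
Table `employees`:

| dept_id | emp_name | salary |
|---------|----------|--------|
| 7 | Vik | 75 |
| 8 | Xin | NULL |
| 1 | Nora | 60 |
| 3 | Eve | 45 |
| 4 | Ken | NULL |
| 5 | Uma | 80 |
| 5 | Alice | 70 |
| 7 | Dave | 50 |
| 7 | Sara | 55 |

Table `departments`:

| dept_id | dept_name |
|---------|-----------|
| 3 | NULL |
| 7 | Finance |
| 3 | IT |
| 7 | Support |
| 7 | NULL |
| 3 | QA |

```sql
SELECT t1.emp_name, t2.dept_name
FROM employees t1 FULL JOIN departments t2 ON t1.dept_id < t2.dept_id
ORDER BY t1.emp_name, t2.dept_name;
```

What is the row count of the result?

FULL OUTER JOIN keeps every row from both sides; unmatched rows get NULL for the other side's columns.
Matching on t1.dept_id < t2.dept_id.
Matched pairs: 18; unmatched t1 rows kept: 4; unmatched t2 rows kept: 0.
Total: 18 matched + 4 padded = 22 rows.

22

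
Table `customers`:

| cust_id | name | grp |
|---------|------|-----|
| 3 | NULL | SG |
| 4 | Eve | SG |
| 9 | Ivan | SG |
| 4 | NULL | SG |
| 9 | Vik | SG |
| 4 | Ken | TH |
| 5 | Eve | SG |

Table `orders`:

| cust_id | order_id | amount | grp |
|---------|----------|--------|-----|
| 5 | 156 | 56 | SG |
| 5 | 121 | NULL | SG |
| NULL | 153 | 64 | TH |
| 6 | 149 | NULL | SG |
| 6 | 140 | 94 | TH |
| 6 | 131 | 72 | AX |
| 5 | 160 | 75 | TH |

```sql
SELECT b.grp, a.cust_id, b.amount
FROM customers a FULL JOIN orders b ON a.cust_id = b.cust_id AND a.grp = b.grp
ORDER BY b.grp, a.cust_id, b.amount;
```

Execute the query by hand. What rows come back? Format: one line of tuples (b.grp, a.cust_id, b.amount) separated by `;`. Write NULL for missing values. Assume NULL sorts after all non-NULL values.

(AX, NULL, 72); (SG, 5, 56); (SG, 5, NULL); (SG, NULL, NULL); (TH, NULL, 64); (TH, NULL, 75); (TH, NULL, 94); (NULL, 3, NULL); (NULL, 4, NULL); (NULL, 4, NULL); (NULL, 4, NULL); (NULL, 9, NULL); (NULL, 9, NULL)

FULL OUTER JOIN keeps every row from both sides; unmatched rows get NULL for the other side's columns.
Matching on a.cust_id = b.cust_id AND a.grp = b.grp. A NULL in a compared column never satisfies the condition.
Matched pairs: 2; unmatched a rows kept: 6; unmatched b rows kept: 5.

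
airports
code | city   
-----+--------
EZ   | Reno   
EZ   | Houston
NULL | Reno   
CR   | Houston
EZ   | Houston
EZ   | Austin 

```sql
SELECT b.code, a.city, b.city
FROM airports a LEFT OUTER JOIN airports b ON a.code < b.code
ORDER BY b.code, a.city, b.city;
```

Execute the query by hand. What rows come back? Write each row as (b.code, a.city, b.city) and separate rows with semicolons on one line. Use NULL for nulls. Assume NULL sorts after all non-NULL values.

LEFT JOIN keeps every row from `airports a`; unmatched rows get NULL for `airports b`'s columns.
Matching on a.code < b.code. A NULL in a compared column never satisfies the condition.
Matched pairs: 4; unmatched a rows kept: 5.

(EZ, Houston, Austin); (EZ, Houston, Houston); (EZ, Houston, Houston); (EZ, Houston, Reno); (NULL, Austin, NULL); (NULL, Houston, NULL); (NULL, Houston, NULL); (NULL, Reno, NULL); (NULL, Reno, NULL)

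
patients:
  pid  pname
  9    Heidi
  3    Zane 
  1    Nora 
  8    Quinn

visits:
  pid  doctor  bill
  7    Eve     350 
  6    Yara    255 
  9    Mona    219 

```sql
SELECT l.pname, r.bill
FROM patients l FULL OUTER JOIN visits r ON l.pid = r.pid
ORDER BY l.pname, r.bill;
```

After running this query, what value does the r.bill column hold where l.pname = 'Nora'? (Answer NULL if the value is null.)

FULL OUTER JOIN keeps every row from both sides; unmatched rows get NULL for the other side's columns.
Matching on l.pid = r.pid.
- pid=9: 1 matching r row(s), so 1 row(s) emitted.
- pid=3: no r row matches, row kept with r columns NULL.
- pid=1: no r row matches, row kept with r columns NULL.
- pid=8: no r row matches, row kept with r columns NULL.
- plus 2 unmatched r row(s), each kept with NULL l columns.

NULL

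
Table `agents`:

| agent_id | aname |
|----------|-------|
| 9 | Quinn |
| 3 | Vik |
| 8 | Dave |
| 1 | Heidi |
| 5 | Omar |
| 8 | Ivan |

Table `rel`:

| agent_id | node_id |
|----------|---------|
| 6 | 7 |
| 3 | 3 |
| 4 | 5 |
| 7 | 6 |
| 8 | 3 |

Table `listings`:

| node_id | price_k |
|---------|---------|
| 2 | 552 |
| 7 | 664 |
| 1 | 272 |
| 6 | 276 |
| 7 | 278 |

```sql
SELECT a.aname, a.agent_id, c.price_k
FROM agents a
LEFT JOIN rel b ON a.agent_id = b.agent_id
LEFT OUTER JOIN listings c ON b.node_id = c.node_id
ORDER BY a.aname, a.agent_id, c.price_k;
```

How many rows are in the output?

6

Step 1 — a LEFT JOIN b on agent_id → 6 row(s).
Then LEFT JOIN `listings c` on node_id: each of those 6 rows is kept; rows whose b.node_id has no match in c get NULL for c's columns.
Result: 6 row(s).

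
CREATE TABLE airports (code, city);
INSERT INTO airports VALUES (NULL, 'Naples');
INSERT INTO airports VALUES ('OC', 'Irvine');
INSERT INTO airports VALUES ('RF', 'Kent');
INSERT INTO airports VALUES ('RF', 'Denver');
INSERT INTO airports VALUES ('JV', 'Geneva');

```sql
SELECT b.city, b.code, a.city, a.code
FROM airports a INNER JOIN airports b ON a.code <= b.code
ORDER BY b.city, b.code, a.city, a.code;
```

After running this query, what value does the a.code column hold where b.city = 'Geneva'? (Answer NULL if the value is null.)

INNER JOIN keeps only pairs where the ON condition holds.
Matching on a.code <= b.code. A NULL in a compared column never satisfies the condition.
- a[0] code=NULL → no match; dropped.
- a[1] code=OC → 3 match(es) in b → 3 row(s).
- a[2] code=RF → 2 match(es) in b → 2 row(s).
- a[3] code=RF → 2 match(es) in b → 2 row(s).
- a[4] code=JV → 4 match(es) in b → 4 row(s).

JV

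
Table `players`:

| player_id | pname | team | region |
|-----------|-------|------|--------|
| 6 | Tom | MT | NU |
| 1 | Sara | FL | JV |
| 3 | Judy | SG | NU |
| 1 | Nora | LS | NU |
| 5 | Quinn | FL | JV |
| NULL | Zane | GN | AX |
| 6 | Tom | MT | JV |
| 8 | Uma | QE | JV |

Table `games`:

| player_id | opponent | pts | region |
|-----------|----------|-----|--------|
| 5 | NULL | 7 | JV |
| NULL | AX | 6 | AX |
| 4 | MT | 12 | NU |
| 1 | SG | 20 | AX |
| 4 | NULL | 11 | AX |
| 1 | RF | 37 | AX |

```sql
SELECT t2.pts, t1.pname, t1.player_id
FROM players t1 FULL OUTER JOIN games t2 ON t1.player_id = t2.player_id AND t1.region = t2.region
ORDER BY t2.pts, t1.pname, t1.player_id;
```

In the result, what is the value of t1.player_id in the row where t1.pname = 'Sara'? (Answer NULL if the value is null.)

FULL OUTER JOIN keeps every row from both sides; unmatched rows get NULL for the other side's columns.
Matching on t1.player_id = t2.player_id AND t1.region = t2.region. A NULL in a compared column never satisfies the condition.
- t1 row (player_id=6, region=NU): no match → kept, t2 columns NULL.
- t1 row (player_id=1, region=JV): no match → kept, t2 columns NULL.
- t1 row (player_id=3, region=NU): no match → kept, t2 columns NULL.
- t1 row (player_id=1, region=NU): no match → kept, t2 columns NULL.
- t1 row (player_id=5, region=JV): matches 1 t2 row(s) → 1 output row(s).
- t1 row (player_id=NULL, region=AX): no match → kept, t2 columns NULL.
- t1 row (player_id=6, region=JV): no match → kept, t2 columns NULL.
- t1 row (player_id=8, region=JV): no match → kept, t2 columns NULL.
- plus 5 unmatched t2 row(s), each kept with NULL t1 columns.

1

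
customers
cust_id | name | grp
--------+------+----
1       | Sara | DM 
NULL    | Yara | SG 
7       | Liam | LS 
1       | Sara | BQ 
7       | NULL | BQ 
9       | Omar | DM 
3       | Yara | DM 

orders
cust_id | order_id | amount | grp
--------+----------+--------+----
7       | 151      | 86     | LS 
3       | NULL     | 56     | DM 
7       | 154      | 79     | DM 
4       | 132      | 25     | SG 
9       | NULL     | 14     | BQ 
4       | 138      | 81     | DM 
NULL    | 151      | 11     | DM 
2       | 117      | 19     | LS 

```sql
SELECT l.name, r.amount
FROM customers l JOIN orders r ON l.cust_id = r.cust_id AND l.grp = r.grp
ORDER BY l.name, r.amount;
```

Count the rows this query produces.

2

INNER JOIN keeps only pairs where the ON condition holds.
Matching on l.cust_id = r.cust_id AND l.grp = r.grp. A NULL in a compared column never satisfies the condition.
Matched pairs: 2.
Total: 2 rows.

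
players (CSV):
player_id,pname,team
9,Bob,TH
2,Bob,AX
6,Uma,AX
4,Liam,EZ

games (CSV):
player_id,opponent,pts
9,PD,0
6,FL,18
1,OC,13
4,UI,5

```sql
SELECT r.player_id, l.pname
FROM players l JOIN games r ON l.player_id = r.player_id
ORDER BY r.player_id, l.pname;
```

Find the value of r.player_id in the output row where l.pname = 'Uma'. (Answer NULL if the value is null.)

INNER JOIN keeps only pairs where the ON condition holds.
Matching on l.player_id = r.player_id.
- l (player_id=9) pairs with 1 row(s) of r.
- l (player_id=2) has no partner → excluded.
- l (player_id=6) pairs with 1 row(s) of r.
- l (player_id=4) pairs with 1 row(s) of r.

6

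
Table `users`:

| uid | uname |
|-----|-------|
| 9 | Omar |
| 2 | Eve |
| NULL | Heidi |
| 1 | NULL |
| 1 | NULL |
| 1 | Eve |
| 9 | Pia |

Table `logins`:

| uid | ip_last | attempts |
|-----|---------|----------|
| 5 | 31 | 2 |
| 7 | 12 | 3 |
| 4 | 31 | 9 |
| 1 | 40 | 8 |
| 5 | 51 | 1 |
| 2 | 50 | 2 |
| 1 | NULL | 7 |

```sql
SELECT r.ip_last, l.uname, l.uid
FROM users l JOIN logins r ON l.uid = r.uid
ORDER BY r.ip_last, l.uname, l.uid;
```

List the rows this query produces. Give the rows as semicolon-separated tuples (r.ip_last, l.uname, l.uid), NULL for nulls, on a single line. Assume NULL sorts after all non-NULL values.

INNER JOIN keeps only pairs where the ON condition holds.
Matching on l.uid = r.uid. A NULL in a compared column never satisfies the condition.
- uid=9: no matching r row, dropped.
- uid=2: 1 matching r row(s), so 1 row(s) emitted.
- uid=NULL: no matching r row, dropped.
- uid=1: 2 matching r row(s), so 2 row(s) emitted.
- uid=1: 2 matching r row(s), so 2 row(s) emitted.
- uid=1: 2 matching r row(s), so 2 row(s) emitted.
- uid=9: no matching r row, dropped.
After projecting and ordering:
r.ip_last | l.uname | l.uid
40 | Eve | 1
40 | NULL | 1
40 | NULL | 1
50 | Eve | 2
NULL | Eve | 1
NULL | NULL | 1
NULL | NULL | 1

(40, Eve, 1); (40, NULL, 1); (40, NULL, 1); (50, Eve, 2); (NULL, Eve, 1); (NULL, NULL, 1); (NULL, NULL, 1)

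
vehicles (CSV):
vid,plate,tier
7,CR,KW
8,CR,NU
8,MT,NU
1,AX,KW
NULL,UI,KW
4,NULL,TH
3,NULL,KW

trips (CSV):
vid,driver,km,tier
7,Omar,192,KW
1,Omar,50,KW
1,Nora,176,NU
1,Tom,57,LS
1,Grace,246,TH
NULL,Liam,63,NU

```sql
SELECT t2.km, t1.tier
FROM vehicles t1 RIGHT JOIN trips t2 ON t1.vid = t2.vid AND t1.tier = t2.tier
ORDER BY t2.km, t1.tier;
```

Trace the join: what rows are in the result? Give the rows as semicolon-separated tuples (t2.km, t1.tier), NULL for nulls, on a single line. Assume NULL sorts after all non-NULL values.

(50, KW); (57, NULL); (63, NULL); (176, NULL); (192, KW); (246, NULL)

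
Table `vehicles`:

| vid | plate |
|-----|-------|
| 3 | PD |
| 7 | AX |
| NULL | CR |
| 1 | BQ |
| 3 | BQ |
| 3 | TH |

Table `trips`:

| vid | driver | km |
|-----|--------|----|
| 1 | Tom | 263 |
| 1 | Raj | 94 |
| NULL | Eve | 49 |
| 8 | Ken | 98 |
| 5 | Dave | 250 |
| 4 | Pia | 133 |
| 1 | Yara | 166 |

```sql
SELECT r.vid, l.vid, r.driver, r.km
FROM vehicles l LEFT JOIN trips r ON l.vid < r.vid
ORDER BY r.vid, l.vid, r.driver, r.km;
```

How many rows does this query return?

LEFT JOIN keeps every row from `vehicles`; unmatched rows get NULL for `trips`'s columns.
Matching on l.vid < r.vid. A NULL in a compared column never satisfies the condition.
- vid=3: 3 matching r row(s), so 3 row(s) emitted.
- vid=7: 1 matching r row(s), so 1 row(s) emitted.
- vid=NULL: no r row matches, row kept with r columns NULL.
- vid=1: 3 matching r row(s), so 3 row(s) emitted.
- vid=3: 3 matching r row(s), so 3 row(s) emitted.
- vid=3: 3 matching r row(s), so 3 row(s) emitted.
Total: 13 matched + 1 padded = 14 rows.

14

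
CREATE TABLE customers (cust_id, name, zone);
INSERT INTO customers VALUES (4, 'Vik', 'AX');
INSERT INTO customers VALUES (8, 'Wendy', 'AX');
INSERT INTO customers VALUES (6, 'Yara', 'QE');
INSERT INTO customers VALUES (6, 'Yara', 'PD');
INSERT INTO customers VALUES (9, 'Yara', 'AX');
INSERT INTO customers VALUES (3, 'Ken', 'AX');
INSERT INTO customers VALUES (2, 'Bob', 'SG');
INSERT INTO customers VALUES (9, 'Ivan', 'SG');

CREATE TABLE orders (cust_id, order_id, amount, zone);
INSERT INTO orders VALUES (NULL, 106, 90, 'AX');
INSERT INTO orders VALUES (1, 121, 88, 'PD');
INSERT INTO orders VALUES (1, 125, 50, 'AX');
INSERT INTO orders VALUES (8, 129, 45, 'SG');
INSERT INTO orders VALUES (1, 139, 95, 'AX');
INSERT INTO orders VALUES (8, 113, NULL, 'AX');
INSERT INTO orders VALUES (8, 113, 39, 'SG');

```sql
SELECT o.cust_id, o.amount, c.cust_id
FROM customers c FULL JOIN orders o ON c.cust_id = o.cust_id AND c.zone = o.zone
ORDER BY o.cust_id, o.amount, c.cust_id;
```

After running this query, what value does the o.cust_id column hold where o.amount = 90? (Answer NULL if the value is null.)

FULL OUTER JOIN keeps every row from both sides; unmatched rows get NULL for the other side's columns.
Matching on c.cust_id = o.cust_id AND c.zone = o.zone. A NULL in a compared column never satisfies the condition.
- cust_id=4, zone=AX: no o row matches, row kept with o columns NULL.
- cust_id=8, zone=AX: 1 matching o row(s), so 1 row(s) emitted.
- cust_id=6, zone=QE: no o row matches, row kept with o columns NULL.
- cust_id=6, zone=PD: no o row matches, row kept with o columns NULL.
- cust_id=9, zone=AX: no o row matches, row kept with o columns NULL.
- cust_id=3, zone=AX: no o row matches, row kept with o columns NULL.
- cust_id=2, zone=SG: no o row matches, row kept with o columns NULL.
- cust_id=9, zone=SG: no o row matches, row kept with o columns NULL.
- 6 row(s) from o found no c partner → padded with NULL.

NULL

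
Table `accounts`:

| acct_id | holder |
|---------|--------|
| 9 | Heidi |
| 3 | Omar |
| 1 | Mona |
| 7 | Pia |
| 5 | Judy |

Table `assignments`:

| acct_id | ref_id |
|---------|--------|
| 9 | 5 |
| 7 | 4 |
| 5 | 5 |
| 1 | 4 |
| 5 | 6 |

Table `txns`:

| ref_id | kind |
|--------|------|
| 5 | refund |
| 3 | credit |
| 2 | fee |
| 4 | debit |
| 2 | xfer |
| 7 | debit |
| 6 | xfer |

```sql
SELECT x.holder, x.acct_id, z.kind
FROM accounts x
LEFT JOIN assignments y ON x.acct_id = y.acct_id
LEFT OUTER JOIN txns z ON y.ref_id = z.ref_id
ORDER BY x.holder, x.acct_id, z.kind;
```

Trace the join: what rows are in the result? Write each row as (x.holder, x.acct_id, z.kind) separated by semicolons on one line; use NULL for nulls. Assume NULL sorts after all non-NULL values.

(Heidi, 9, refund); (Judy, 5, refund); (Judy, 5, xfer); (Mona, 1, debit); (Omar, 3, NULL); (Pia, 7, debit)

Evaluate left to right. First `accounts x LEFT JOIN assignments y` on acct_id: 6 row(s).
Then LEFT JOIN `txns z` on ref_id: each of those 6 rows is kept; rows whose y.ref_id has no match in z get NULL for z's columns.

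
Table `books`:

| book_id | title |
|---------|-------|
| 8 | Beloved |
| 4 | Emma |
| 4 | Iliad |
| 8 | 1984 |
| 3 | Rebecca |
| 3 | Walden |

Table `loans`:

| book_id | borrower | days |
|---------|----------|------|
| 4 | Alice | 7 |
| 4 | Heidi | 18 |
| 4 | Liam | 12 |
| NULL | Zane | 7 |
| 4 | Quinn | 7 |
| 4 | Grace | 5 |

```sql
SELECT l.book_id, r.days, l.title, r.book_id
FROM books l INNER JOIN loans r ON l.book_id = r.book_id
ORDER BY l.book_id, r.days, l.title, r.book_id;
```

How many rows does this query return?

10

INNER JOIN keeps only pairs where the ON condition holds.
Matching on l.book_id = r.book_id. A NULL in a compared column never satisfies the condition.
Matched pairs: 10.
Total: 10 rows.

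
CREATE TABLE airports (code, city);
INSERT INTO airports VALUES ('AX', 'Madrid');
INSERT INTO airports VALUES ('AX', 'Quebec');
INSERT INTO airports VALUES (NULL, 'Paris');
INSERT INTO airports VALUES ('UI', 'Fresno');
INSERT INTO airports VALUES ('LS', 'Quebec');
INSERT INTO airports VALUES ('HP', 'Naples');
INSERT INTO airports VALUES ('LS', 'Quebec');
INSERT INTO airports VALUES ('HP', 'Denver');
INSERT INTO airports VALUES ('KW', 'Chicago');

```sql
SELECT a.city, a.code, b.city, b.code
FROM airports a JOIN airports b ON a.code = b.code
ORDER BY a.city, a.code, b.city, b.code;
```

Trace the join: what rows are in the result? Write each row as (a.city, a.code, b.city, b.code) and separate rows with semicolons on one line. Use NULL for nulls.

(Chicago, KW, Chicago, KW); (Denver, HP, Denver, HP); (Denver, HP, Naples, HP); (Fresno, UI, Fresno, UI); (Madrid, AX, Madrid, AX); (Madrid, AX, Quebec, AX); (Naples, HP, Denver, HP); (Naples, HP, Naples, HP); (Quebec, AX, Madrid, AX); (Quebec, AX, Quebec, AX); (Quebec, LS, Quebec, LS); (Quebec, LS, Quebec, LS); (Quebec, LS, Quebec, LS); (Quebec, LS, Quebec, LS)

INNER JOIN keeps only pairs where the ON condition holds.
Matching on a.code = b.code. A NULL in a compared column never satisfies the condition.
- a[0] code=AX → 2 match(es) in b → 2 row(s).
- a[1] code=AX → 2 match(es) in b → 2 row(s).
- a[2] code=NULL → no match; dropped.
- a[3] code=UI → 1 match(es) in b → 1 row(s).
- a[4] code=LS → 2 match(es) in b → 2 row(s).
- a[5] code=HP → 2 match(es) in b → 2 row(s).
- a[6] code=LS → 2 match(es) in b → 2 row(s).
- a[7] code=HP → 2 match(es) in b → 2 row(s).
- a[8] code=KW → 1 match(es) in b → 1 row(s).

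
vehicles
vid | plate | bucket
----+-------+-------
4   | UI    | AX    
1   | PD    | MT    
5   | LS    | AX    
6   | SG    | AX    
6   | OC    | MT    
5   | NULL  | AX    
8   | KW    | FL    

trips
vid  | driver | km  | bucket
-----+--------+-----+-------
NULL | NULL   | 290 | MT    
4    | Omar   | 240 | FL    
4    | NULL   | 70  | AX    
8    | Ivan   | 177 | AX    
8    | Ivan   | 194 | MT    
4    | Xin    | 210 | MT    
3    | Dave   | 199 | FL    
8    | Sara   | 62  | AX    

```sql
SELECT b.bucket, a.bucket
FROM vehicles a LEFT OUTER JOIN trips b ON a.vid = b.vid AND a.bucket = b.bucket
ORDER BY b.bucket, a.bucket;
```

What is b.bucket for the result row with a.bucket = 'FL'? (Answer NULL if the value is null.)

LEFT JOIN keeps every row from `vehicles`; unmatched rows get NULL for `trips`'s columns.
Matching on a.vid = b.vid AND a.bucket = b.bucket. A NULL in a compared column never satisfies the condition.
Matched pairs: 1; unmatched a rows kept: 6.

NULL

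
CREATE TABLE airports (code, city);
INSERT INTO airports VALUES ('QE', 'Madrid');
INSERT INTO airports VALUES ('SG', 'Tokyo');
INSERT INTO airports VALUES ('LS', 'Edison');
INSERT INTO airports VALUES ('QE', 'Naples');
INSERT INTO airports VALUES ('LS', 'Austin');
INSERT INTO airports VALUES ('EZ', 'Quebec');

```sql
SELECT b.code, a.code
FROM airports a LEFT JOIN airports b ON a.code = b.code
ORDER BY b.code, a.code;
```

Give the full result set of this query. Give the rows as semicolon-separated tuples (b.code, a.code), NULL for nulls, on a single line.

(EZ, EZ); (LS, LS); (LS, LS); (LS, LS); (LS, LS); (QE, QE); (QE, QE); (QE, QE); (QE, QE); (SG, SG)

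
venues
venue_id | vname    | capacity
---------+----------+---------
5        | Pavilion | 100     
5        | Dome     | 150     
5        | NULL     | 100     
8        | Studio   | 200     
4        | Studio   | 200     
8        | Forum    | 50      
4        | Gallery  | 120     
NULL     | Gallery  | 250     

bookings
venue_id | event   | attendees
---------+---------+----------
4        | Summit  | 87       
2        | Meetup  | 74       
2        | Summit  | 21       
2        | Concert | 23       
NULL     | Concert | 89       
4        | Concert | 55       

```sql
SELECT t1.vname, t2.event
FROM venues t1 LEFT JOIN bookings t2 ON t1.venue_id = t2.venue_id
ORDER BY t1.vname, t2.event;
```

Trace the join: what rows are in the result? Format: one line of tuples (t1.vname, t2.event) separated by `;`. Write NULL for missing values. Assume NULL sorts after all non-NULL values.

(Dome, NULL); (Forum, NULL); (Gallery, Concert); (Gallery, Summit); (Gallery, NULL); (Pavilion, NULL); (Studio, Concert); (Studio, Summit); (Studio, NULL); (NULL, NULL)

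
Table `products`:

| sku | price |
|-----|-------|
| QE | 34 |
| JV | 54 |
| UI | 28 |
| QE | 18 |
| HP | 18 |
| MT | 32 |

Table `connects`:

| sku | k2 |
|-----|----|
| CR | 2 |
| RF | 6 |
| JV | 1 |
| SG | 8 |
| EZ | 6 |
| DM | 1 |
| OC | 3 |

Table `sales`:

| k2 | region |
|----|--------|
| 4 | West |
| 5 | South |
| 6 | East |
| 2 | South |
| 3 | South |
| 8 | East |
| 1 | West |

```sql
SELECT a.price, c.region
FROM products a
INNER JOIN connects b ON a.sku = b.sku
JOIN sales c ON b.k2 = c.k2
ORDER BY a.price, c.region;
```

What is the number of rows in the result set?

1

Evaluate left to right. First `products a INNER JOIN connects b` on sku: 1 row(s).
Then INNER JOIN `sales c` on k2: keep only rows whose b.k2 appears in c.
Result: 1 row(s).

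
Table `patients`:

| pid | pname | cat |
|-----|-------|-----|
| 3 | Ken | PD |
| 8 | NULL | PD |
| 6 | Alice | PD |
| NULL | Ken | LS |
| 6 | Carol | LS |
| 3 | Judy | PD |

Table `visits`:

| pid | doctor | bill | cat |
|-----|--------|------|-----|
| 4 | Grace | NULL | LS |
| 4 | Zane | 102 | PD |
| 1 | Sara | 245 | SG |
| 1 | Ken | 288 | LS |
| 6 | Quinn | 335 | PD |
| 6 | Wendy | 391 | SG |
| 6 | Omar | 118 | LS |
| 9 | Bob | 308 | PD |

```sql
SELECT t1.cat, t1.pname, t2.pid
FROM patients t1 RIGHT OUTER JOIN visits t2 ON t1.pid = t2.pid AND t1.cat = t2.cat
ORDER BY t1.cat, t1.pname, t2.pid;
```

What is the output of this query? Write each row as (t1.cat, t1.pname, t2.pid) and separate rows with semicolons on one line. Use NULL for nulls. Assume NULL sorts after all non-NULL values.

RIGHT JOIN keeps every row from `visits`; unmatched rows get NULL for `patients`'s columns.
Matching on t1.pid = t2.pid AND t1.cat = t2.cat. A NULL in a compared column never satisfies the condition.
- t1 row (pid=3, cat=PD): no match.
- t1 row (pid=8, cat=PD): no match.
- t1 row (pid=6, cat=PD): matches 1 t2 row(s) → 1 output row(s).
- t1 row (pid=NULL, cat=LS): no match.
- t1 row (pid=6, cat=LS): matches 1 t2 row(s) → 1 output row(s).
- t1 row (pid=3, cat=PD): no match.
- 6 row(s) from t2 found no t1 partner → padded with NULL.
After projecting and ordering:
t1.cat | t1.pname | t2.pid
LS | Carol | 6
PD | Alice | 6
NULL | NULL | 1
NULL | NULL | 1
NULL | NULL | 4
NULL | NULL | 4
NULL | NULL | 6
NULL | NULL | 9

(LS, Carol, 6); (PD, Alice, 6); (NULL, NULL, 1); (NULL, NULL, 1); (NULL, NULL, 4); (NULL, NULL, 4); (NULL, NULL, 6); (NULL, NULL, 9)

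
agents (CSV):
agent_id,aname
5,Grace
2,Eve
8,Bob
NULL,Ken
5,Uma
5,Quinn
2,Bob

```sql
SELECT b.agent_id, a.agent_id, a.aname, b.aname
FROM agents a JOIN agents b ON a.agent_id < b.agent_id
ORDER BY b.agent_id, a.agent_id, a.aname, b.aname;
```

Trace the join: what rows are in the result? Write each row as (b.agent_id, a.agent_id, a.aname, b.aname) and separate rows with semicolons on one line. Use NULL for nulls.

(5, 2, Bob, Grace); (5, 2, Bob, Quinn); (5, 2, Bob, Uma); (5, 2, Eve, Grace); (5, 2, Eve, Quinn); (5, 2, Eve, Uma); (8, 2, Bob, Bob); (8, 2, Eve, Bob); (8, 5, Grace, Bob); (8, 5, Quinn, Bob); (8, 5, Uma, Bob)

INNER JOIN keeps only pairs where the ON condition holds.
Matching on a.agent_id < b.agent_id. A NULL in a compared column never satisfies the condition.
- agent_id=5: 1 matching b row(s), so 1 row(s) emitted.
- agent_id=2: 4 matching b row(s), so 4 row(s) emitted.
- agent_id=8: no matching b row, dropped.
- agent_id=NULL: no matching b row, dropped.
- agent_id=5: 1 matching b row(s), so 1 row(s) emitted.
- agent_id=5: 1 matching b row(s), so 1 row(s) emitted.
- agent_id=2: 4 matching b row(s), so 4 row(s) emitted.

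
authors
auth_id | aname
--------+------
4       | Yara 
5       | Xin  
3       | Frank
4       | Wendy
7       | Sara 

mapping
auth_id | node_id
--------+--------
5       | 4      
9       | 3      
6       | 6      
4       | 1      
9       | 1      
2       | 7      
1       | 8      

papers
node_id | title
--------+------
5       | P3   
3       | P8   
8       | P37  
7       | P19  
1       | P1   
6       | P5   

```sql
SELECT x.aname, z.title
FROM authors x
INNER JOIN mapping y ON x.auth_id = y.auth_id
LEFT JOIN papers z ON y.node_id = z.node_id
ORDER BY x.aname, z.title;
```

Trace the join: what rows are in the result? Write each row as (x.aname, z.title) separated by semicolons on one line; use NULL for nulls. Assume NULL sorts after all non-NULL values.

Joins associate left-to-right: authors INNER JOIN mapping on auth_id gives 3 intermediate row(s).
Then LEFT JOIN `papers z` on node_id: each of those 3 rows is kept; rows whose y.node_id has no match in z get NULL for z's columns.

(Wendy, P1); (Xin, NULL); (Yara, P1)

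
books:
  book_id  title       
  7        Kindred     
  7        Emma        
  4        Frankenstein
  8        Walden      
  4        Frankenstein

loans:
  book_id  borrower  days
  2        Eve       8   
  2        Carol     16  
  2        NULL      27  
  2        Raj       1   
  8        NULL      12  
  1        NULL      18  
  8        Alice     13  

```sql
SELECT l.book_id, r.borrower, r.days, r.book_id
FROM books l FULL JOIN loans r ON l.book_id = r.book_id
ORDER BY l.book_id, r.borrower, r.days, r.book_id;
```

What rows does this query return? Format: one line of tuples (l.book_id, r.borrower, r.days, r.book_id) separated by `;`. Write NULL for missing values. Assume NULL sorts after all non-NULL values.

(4, NULL, NULL, NULL); (4, NULL, NULL, NULL); (7, NULL, NULL, NULL); (7, NULL, NULL, NULL); (8, Alice, 13, 8); (8, NULL, 12, 8); (NULL, Carol, 16, 2); (NULL, Eve, 8, 2); (NULL, Raj, 1, 2); (NULL, NULL, 18, 1); (NULL, NULL, 27, 2)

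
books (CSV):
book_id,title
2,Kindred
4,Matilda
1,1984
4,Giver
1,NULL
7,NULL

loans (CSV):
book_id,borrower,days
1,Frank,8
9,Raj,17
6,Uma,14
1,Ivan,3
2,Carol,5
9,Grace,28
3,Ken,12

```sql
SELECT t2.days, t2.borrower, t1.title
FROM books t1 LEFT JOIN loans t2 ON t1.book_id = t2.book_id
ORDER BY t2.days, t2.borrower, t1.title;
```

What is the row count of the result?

LEFT JOIN keeps every row from `books`; unmatched rows get NULL for `loans`'s columns.
Matching on t1.book_id = t2.book_id.
- t1[0] book_id=2 → 1 match(es) in t2 → 1 row(s).
- t1[1] book_id=4 → no match; kept with NULLs on the t2 side.
- t1[2] book_id=1 → 2 match(es) in t2 → 2 row(s).
- t1[3] book_id=4 → no match; kept with NULLs on the t2 side.
- t1[4] book_id=1 → 2 match(es) in t2 → 2 row(s).
- t1[5] book_id=7 → no match; kept with NULLs on the t2 side.
Total: 5 matched + 3 padded = 8 rows.

8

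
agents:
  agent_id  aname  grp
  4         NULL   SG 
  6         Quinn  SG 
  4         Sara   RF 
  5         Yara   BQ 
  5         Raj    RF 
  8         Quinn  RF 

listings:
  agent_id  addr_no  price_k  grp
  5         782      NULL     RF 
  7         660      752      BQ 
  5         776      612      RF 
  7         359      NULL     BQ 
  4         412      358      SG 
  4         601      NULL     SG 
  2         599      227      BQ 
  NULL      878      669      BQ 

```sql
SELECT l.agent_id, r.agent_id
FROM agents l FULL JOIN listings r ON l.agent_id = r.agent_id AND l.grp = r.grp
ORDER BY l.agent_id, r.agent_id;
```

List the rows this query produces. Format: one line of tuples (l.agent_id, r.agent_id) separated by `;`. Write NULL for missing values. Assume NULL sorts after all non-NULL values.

(4, 4); (4, 4); (4, NULL); (5, 5); (5, 5); (5, NULL); (6, NULL); (8, NULL); (NULL, 2); (NULL, 7); (NULL, 7); (NULL, NULL)

FULL OUTER JOIN keeps every row from both sides; unmatched rows get NULL for the other side's columns.
Matching on l.agent_id = r.agent_id AND l.grp = r.grp. A NULL in a compared column never satisfies the condition.
- agent_id=4, grp=SG: 2 matching r row(s), so 2 row(s) emitted.
- agent_id=6, grp=SG: no r row matches, row kept with r columns NULL.
- agent_id=4, grp=RF: no r row matches, row kept with r columns NULL.
- agent_id=5, grp=BQ: no r row matches, row kept with r columns NULL.
- agent_id=5, grp=RF: 2 matching r row(s), so 2 row(s) emitted.
- agent_id=8, grp=RF: no r row matches, row kept with r columns NULL.
- plus 4 unmatched r row(s), each kept with NULL l columns.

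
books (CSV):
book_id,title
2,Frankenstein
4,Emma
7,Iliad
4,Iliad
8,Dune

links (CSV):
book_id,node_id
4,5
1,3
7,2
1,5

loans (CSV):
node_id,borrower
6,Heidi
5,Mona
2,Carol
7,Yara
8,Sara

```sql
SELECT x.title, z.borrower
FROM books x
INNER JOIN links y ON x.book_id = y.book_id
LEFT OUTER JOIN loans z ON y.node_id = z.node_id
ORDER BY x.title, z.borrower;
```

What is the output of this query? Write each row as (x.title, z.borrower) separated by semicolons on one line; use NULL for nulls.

(Emma, Mona); (Iliad, Carol); (Iliad, Mona)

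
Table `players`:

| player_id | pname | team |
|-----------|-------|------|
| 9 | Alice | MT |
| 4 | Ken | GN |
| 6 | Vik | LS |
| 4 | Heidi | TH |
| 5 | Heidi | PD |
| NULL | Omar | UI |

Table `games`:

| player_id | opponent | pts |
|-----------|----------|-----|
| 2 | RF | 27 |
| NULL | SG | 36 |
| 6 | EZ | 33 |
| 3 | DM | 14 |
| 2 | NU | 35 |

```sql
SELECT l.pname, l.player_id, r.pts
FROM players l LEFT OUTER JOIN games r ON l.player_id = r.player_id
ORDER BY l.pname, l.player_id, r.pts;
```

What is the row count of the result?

LEFT JOIN keeps every row from `players`; unmatched rows get NULL for `games`'s columns.
Matching on l.player_id = r.player_id. A NULL in a compared column never satisfies the condition.
Matched pairs: 1; unmatched l rows kept: 5.
Total: 1 matched + 5 padded = 6 rows.

6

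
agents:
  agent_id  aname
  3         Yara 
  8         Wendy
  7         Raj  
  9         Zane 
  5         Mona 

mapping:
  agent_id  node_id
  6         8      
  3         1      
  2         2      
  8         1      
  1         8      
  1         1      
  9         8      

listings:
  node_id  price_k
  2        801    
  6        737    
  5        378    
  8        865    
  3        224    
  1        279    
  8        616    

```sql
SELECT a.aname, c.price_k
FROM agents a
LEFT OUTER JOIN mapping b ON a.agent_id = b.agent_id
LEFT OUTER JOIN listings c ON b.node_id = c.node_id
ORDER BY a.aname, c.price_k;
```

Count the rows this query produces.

6

Step 1 — a LEFT JOIN b on agent_id → 5 row(s).
Then LEFT JOIN `listings c` on node_id: each of those 5 rows is kept; rows whose b.node_id has no match in c get NULL for c's columns.
Result: 6 row(s).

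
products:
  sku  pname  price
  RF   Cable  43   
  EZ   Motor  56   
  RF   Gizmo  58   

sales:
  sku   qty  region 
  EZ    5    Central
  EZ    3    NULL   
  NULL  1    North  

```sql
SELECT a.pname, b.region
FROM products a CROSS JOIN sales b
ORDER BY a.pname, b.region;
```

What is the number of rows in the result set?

CROSS JOIN pairs every row of `products` with every row of `sales`: 3 × 3 = 9 rows.

9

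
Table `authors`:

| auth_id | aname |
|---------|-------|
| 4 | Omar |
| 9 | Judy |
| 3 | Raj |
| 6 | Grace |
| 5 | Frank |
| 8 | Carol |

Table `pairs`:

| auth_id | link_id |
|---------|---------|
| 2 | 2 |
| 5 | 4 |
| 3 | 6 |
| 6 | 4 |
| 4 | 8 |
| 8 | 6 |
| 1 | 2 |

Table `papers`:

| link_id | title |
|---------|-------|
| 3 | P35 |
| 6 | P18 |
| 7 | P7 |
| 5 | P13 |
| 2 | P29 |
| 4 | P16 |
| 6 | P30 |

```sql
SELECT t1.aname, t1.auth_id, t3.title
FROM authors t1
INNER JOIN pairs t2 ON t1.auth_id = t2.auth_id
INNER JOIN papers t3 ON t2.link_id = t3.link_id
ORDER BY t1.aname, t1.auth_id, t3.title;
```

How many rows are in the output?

Evaluate left to right. First `authors t1 INNER JOIN pairs t2` on auth_id: 5 row(s).
Then INNER JOIN `papers t3` on link_id: keep only rows whose t2.link_id appears in t3.
Result: 6 row(s).

6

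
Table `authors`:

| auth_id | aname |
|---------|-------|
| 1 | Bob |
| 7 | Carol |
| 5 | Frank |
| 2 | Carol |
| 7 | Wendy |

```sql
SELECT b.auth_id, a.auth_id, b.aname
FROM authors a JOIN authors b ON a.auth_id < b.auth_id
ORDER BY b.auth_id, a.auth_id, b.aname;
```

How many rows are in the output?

INNER JOIN keeps only pairs where the ON condition holds.
Matching on a.auth_id < b.auth_id.
Matched pairs: 9.
Total: 9 rows.

9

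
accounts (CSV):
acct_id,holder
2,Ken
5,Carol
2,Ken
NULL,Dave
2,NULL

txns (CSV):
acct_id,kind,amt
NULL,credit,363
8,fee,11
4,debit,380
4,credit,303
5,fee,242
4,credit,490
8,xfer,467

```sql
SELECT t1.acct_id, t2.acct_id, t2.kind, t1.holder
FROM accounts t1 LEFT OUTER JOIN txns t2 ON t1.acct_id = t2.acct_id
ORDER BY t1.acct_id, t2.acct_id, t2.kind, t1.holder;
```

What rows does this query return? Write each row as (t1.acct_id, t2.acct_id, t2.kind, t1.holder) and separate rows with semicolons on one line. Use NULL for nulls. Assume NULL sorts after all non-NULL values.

(2, NULL, NULL, Ken); (2, NULL, NULL, Ken); (2, NULL, NULL, NULL); (5, 5, fee, Carol); (NULL, NULL, NULL, Dave)

LEFT JOIN keeps every row from `accounts`; unmatched rows get NULL for `txns`'s columns.
Matching on t1.acct_id = t2.acct_id. A NULL in a compared column never satisfies the condition.
- t1 row (acct_id=2): no match → kept, t2 columns NULL.
- t1 row (acct_id=5): matches 1 t2 row(s) → 1 output row(s).
- t1 row (acct_id=2): no match → kept, t2 columns NULL.
- t1 row (acct_id=NULL): no match → kept, t2 columns NULL.
- t1 row (acct_id=2): no match → kept, t2 columns NULL.
After projecting and ordering:
t1.acct_id | t2.acct_id | t2.kind | t1.holder
2 | NULL | NULL | Ken
2 | NULL | NULL | Ken
2 | NULL | NULL | NULL
5 | 5 | fee | Carol
NULL | NULL | NULL | Dave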